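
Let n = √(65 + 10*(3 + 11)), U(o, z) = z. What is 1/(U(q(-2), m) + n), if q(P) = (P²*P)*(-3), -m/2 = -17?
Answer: 34/951 - √205/951 ≈ 0.020696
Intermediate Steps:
m = 34 (m = -2*(-17) = 34)
q(P) = -3*P³ (q(P) = P³*(-3) = -3*P³)
n = √205 (n = √(65 + 10*14) = √(65 + 140) = √205 ≈ 14.318)
1/(U(q(-2), m) + n) = 1/(34 + √205)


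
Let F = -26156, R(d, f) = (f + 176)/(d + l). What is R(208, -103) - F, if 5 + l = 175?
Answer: 9887041/378 ≈ 26156.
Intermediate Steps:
l = 170 (l = -5 + 175 = 170)
R(d, f) = (176 + f)/(170 + d) (R(d, f) = (f + 176)/(d + 170) = (176 + f)/(170 + d))
R(208, -103) - F = (176 - 103)/(170 + 208) - 1*(-26156) = 73/378 + 26156 = 9887041/378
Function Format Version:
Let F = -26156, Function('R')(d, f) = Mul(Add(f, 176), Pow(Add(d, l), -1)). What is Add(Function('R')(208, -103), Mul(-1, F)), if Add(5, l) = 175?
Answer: Rational(9887041, 378) ≈ 26156.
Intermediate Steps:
l = 170 (l = Add(-5, 175) = 170)
Function('R')(d, f) = Mul(Pow(Add(170, d), -1), Add(176, f)) (Function('R')(d, f) = Mul(Add(f, 176), Pow(Add(d, 170), -1)) = Mul(Add(176, f), Pow(Add(170, d), -1)) = Mul(Pow(Add(170, d), -1), Add(176, f)))
Add(Function('R')(208, -103), Mul(-1, F)) = Add(Mul(Pow(Add(170, 208), -1), Add(176, -103)), Mul(-1, -26156)) = Add(Mul(Pow(378, -1), 73), 26156) = Add(Mul(Rational(1, 378), 73), 26156) = Add(Rational(73, 378), 26156) = Rational(9887041, 378)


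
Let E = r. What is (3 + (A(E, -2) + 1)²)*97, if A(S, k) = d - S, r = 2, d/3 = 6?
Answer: 28324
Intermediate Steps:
d = 18 (d = 3*6 = 18)
E = 2
A(S, k) = 18 - S
(3 + (A(E, -2) + 1)²)*97 = (3 + ((18 - 1*2) + 1)²)*97 = (3 + ((18 - 2) + 1)²)*97 = (3 + (16 + 1)²)*97 = (3 + 17²)*97 = (3 + 289)*97 = 292*97 = 28324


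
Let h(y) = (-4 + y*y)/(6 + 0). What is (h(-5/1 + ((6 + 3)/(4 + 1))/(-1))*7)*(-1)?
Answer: -1232/25 ≈ -49.280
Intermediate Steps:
h(y) = -⅔ + y²/6 (h(y) = (-4 + y²)/6 = (-4 + y²)*(⅙) = -⅔ + y²/6)
(h(-5/1 + ((6 + 3)/(4 + 1))/(-1))*7)*(-1) = ((-⅔ + (-5/1 + ((6 + 3)/(4 + 1))/(-1))²/6)*7)*(-1) = ((-⅔ + (-5*1 + (9/5)*(-1))²/6)*7)*(-1) = ((-⅔ + (-5 + (9*(⅕))*(-1))²/6)*7)*(-1) = ((-⅔ + (-5 + (9/5)*(-1))²/6)*7)*(-1) = ((-⅔ + (-5 - 9/5)²/6)*7)*(-1) = ((-⅔ + (-34/5)²/6)*7)*(-1) = ((-⅔ + (⅙)*(1156/25))*7)*(-1) = ((-⅔ + 578/75)*7)*(-1) = ((176/25)*7)*(-1) = (1232/25)*(-1) = -1232/25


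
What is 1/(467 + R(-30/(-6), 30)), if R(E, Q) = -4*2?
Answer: 1/459 ≈ 0.0021787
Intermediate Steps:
R(E, Q) = -8
1/(467 + R(-30/(-6), 30)) = 1/(467 - 8) = 1/459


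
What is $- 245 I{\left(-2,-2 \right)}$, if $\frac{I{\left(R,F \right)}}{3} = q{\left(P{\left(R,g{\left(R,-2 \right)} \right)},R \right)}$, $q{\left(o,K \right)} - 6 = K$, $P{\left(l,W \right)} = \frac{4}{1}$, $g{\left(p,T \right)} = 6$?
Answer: $-2940$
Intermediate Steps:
$P{\left(l,W \right)} = 4$ ($P{\left(l,W \right)} = 4 \cdot 1 = 4$)
$q{\left(o,K \right)} = 6 + K$
$I{\left(R,F \right)} = 18 + 3 R$ ($I{\left(R,F \right)} = 3 \left(6 + R\right) = 18 + 3 R$)
$- 245 I{\left(-2,-2 \right)} = - 245 \left(18 + 3 \left(-2\right)\right) = - 245 \left(18 - 6\right) = \left(-245\right) 12 = -2940$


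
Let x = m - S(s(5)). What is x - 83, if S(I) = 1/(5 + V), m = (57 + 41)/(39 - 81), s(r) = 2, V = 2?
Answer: -1795/21 ≈ -85.476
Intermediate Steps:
m = -7/3 (m = 98/(-42) = 98*(-1/42) = -7/3 ≈ -2.3333)
S(I) = 1/7 (S(I) = 1/(5 + 2) = 1/7)
x = -52/21 (x = -7/3 - 1*1/7 = -7/3 - 1/7 = -52/21 ≈ -2.4762)
x - 83 = -52/21 - 83 = -1795/21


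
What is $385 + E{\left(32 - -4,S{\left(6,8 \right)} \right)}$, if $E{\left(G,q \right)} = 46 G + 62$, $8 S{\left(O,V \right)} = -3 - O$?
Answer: $2103$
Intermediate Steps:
$S{\left(O,V \right)} = - \frac{3}{8} - \frac{O}{8}$ ($S{\left(O,V \right)} = \frac{-3 - O}{8} = - \frac{3}{8} - \frac{O}{8}$)
$E{\left(G,q \right)} = 62 + 46 G$
$385 + E{\left(32 - -4,S{\left(6,8 \right)} \right)} = 385 + \left(62 + 46 \left(32 - -4\right)\right) = 385 + \left(62 + 46 \left(32 + 4\right)\right) = 385 + \left(62 + 46 \cdot 36\right) = 385 + \left(62 + 1656\right) = 385 + 1718 = 2103$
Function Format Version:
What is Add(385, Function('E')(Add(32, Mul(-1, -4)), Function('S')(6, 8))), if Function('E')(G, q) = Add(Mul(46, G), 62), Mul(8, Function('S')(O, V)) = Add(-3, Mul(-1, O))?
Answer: 2103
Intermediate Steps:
Function('S')(O, V) = Add(Rational(-3, 8), Mul(Rational(-1, 8), O)) (Function('S')(O, V) = Mul(Rational(1, 8), Add(-3, Mul(-1, O))) = Add(Rational(-3, 8), Mul(Rational(-1, 8), O)))
Function('E')(G, q) = Add(62, Mul(46, G))
Add(385, Function('E')(Add(32, Mul(-1, -4)), Function('S')(6, 8))) = Add(385, Add(62, Mul(46, Add(32, Mul(-1, -4))))) = Add(385, Add(62, Mul(46, Add(32, 4)))) = Add(385, Add(62, Mul(46, 36))) = Add(385, Add(62, 1656)) = Add(385, 1718) = 2103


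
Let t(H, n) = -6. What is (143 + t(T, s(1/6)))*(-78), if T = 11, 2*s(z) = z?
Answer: -10686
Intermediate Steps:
s(z) = z/2
(143 + t(T, s(1/6)))*(-78) = (143 - 6)*(-78) = 137*(-78) = -10686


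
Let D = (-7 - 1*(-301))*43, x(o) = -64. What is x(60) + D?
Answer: 12578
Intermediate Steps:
D = 12642 (D = (-7 + 301)*43 = 294*43 = 12642)
x(60) + D = -64 + 12642 = 12578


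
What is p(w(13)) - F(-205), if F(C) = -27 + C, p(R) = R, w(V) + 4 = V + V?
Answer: 254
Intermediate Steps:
w(V) = -4 + 2*V (w(V) = -4 + (V + V) = -4 + 2*V)
p(w(13)) - F(-205) = (-4 + 2*13) - (-27 - 205) = (-4 + 26) - 1*(-232) = 22 + 232 = 254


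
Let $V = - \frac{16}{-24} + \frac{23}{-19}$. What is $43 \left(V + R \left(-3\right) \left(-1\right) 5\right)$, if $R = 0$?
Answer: $- \frac{1333}{57} \approx -23.386$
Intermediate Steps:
$V = - \frac{31}{57}$ ($V = \left(-16\right) \left(- \frac{1}{24}\right) + 23 \left(- \frac{1}{19}\right) = \frac{2}{3} - \frac{23}{19} = - \frac{31}{57} \approx -0.54386$)
$43 \left(V + R \left(-3\right) \left(-1\right) 5\right) = 43 \left(- \frac{31}{57} + 0 \left(-3\right) \left(-1\right) 5\right) = 43 \left(- \frac{31}{57} + 0 \cdot 3 \cdot 5\right) = 43 \left(- \frac{31}{57} + 0 \cdot 15\right) = 43 \left(- \frac{31}{57} + 0\right) = 43 \left(- \frac{31}{57}\right) = - \frac{1333}{57}$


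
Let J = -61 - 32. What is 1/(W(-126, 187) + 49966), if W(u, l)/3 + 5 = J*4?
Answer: 1/48835 ≈ 2.0477e-5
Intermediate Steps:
J = -93
W(u, l) = -1131 (W(u, l) = -15 + 3*(-93*4) = -15 + 3*(-372) = -15 - 1116 = -1131)
1/(W(-126, 187) + 49966) = 1/(-1131 + 49966) = 1/48835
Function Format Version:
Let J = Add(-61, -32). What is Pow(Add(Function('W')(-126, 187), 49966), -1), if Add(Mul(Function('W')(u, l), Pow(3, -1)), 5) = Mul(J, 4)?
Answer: Rational(1, 48835) ≈ 2.0477e-5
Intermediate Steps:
J = -93
Function('W')(u, l) = -1131 (Function('W')(u, l) = Add(-15, Mul(3, Mul(-93, 4))) = Add(-15, Mul(3, -372)) = Add(-15, -1116) = -1131)
Pow(Add(Function('W')(-126, 187), 49966), -1) = Pow(Add(-1131, 49966), -1) = Pow(48835, -1) = Rational(1, 48835)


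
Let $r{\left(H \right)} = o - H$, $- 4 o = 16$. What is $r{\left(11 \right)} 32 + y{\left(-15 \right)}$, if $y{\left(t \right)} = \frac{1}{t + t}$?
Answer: $- \frac{14401}{30} \approx -480.03$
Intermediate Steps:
$o = -4$ ($o = \left(- \frac{1}{4}\right) 16 = -4$)
$y{\left(t \right)} = \frac{1}{2 t}$
$r{\left(H \right)} = -4 - H$
$r{\left(11 \right)} 32 + y{\left(-15 \right)} = \left(-4 - 11\right) 32 + \frac{1}{2 \left(-15\right)} = \left(-4 - 11\right) 32 + \frac{1}{2} \left(- \frac{1}{15}\right) = \left(-15\right) 32 - \frac{1}{30} = -480 - \frac{1}{30} = - \frac{14401}{30}$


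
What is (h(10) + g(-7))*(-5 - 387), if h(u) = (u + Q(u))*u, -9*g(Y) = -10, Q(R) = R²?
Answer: -3884720/9 ≈ -4.3164e+5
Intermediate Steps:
g(Y) = 10/9 (g(Y) = -⅑*(-10) = 10/9)
h(u) = u*(u + u²) (h(u) = (u + u²)*u = u*(u + u²))
(h(10) + g(-7))*(-5 - 387) = (10²*(1 + 10) + 10/9)*(-5 - 387) = (100*11 + 10/9)*(-392) = (1100 + 10/9)*(-392) = (9910/9)*(-392) = -3884720/9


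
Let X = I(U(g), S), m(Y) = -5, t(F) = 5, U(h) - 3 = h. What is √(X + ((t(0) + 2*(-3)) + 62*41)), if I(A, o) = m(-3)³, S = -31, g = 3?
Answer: 4*√151 ≈ 49.153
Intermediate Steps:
U(h) = 3 + h
I(A, o) = -125 (I(A, o) = (-5)³ = -125)
X = -125
√(X + ((t(0) + 2*(-3)) + 62*41)) = √(-125 + ((5 + 2*(-3)) + 62*41)) = √(-125 + ((5 - 6) + 2542)) = √(-125 + (-1 + 2542)) = √(-125 + 2541) = √2416 = 4*√151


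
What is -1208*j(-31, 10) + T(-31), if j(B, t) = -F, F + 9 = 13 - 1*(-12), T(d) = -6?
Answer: 19322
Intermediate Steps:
F = 16 (F = -9 + (13 - 1*(-12)) = -9 + (13 + 12) = -9 + 25 = 16)
j(B, t) = -16 (j(B, t) = -1*16 = -16)
-1208*j(-31, 10) + T(-31) = -1208*(-16) - 6 = 19328 - 6 = 19322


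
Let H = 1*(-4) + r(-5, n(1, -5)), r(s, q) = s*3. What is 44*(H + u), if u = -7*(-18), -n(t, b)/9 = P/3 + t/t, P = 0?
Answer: 4708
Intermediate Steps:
n(t, b) = -9 (n(t, b) = -9*(0/3 + t/t) = -9*(0*(⅓) + 1) = -9*(0 + 1) = -9*1 = -9)
u = 126
r(s, q) = 3*s
H = -19 (H = 1*(-4) + 3*(-5) = -4 - 15 = -19)
44*(H + u) = 44*(-19 + 126) = 44*107 = 4708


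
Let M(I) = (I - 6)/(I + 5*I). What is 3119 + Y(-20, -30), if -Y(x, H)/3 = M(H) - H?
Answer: 15142/5 ≈ 3028.4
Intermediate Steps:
M(I) = (-6 + I)/(6*I) (M(I) = (-6 + I)/((6*I)) = (-6 + I)*(1/(6*I)) = (-6 + I)/(6*I))
Y(x, H) = 3*H - (-6 + H)/(2*H) (Y(x, H) = -3*((-6 + H)/(6*H) - H) = -3*(-H + (-6 + H)/(6*H)) = 3*H - (-6 + H)/(2*H))
3119 + Y(-20, -30) = 3119 + (-1/2 + 3*(-30) + 3/(-30)) = 3119 + (-1/2 - 90 + 3*(-1/30)) = 3119 + (-1/2 - 90 - 1/10) = 3119 - 453/5 = 15142/5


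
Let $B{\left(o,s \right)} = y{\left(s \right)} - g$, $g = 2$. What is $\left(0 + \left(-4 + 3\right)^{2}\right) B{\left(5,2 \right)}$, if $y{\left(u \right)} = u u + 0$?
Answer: $2$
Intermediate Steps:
$y{\left(u \right)} = u^{2}$ ($y{\left(u \right)} = u^{2} + 0 = u^{2}$)
$B{\left(o,s \right)} = -2 + s^{2}$ ($B{\left(o,s \right)} = s^{2} - 2 = -2 + s^{2}$)
$\left(0 + \left(-4 + 3\right)^{2}\right) B{\left(5,2 \right)} = \left(0 + \left(-4 + 3\right)^{2}\right) \left(-2 + 2^{2}\right) = \left(0 + \left(-1\right)^{2}\right) \left(-2 + 4\right) = \left(0 + 1\right) 2 = 1 \cdot 2 = 2$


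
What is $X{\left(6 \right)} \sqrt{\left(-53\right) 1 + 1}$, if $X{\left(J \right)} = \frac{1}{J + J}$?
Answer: $\frac{i \sqrt{13}}{6} \approx 0.60093 i$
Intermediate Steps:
$X{\left(J \right)} = \frac{1}{2 J}$
$X{\left(6 \right)} \sqrt{\left(-53\right) 1 + 1} = \frac{1}{2 \cdot 6} \sqrt{\left(-53\right) 1 + 1} = \frac{1}{2} \cdot \frac{1}{6} \sqrt{-53 + 1} = \frac{\sqrt{-52}}{12} = \frac{2 i \sqrt{13}}{12} = \frac{i \sqrt{13}}{6}$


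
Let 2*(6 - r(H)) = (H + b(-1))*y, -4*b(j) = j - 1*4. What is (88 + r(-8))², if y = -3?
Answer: 450241/64 ≈ 7035.0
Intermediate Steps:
b(j) = 1 - j/4 (b(j) = -(j - 1*4)/4 = -(j - 4)/4 = -(-4 + j)/4 = 1 - j/4)
r(H) = 63/8 + 3*H/2 (r(H) = 6 - (H + (1 - ¼*(-1)))*(-3)/2 = 6 - (H + (1 + ¼))*(-3)/2 = 6 - (H + 5/4)*(-3)/2 = 6 - (5/4 + H)*(-3)/2 = 6 - (-15/4 - 3*H)/2 = 6 + (15/8 + 3*H/2) = 63/8 + 3*H/2)
(88 + r(-8))² = (88 + (63/8 + (3/2)*(-8)))² = (88 + (63/8 - 12))² = (88 - 33/8)² = (671/8)² = 450241/64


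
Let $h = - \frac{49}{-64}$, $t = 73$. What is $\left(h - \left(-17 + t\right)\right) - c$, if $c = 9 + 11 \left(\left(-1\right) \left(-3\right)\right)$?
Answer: $- \frac{6223}{64} \approx -97.234$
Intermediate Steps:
$h = \frac{49}{64}$ ($h = \left(-49\right) \left(- \frac{1}{64}\right) = \frac{49}{64} \approx 0.76563$)
$c = 42$ ($c = 9 + 11 \cdot 3 = 9 + 33 = 42$)
$\left(h - \left(-17 + t\right)\right) - c = \left(\frac{49}{64} - \left(-17 + 73\right)\right) - 42 = \left(\frac{49}{64} - 56\right) - 42 = - \frac{3535}{64} - 42 = - \frac{6223}{64}$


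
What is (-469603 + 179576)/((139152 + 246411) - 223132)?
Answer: -290027/162431 ≈ -1.7855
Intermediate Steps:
(-469603 + 179576)/((139152 + 246411) - 223132) = -290027/(385563 - 223132) = -290027/162431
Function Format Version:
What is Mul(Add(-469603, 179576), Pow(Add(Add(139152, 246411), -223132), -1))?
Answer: Rational(-290027, 162431) ≈ -1.7855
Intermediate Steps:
Mul(Add(-469603, 179576), Pow(Add(Add(139152, 246411), -223132), -1)) = Mul(-290027, Pow(Add(385563, -223132), -1)) = Mul(-290027, Pow(162431, -1)) = Mul(-290027, Rational(1, 162431)) = Rational(-290027, 162431)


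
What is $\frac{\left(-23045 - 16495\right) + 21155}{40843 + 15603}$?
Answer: $- \frac{18385}{56446} \approx -0.32571$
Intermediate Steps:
$\frac{\left(-23045 - 16495\right) + 21155}{40843 + 15603} = \frac{\left(-23045 - 16495\right) + 21155}{56446} = \left(-39540 + 21155\right) \frac{1}{56446} = \left(-18385\right) \frac{1}{56446} = - \frac{18385}{56446}$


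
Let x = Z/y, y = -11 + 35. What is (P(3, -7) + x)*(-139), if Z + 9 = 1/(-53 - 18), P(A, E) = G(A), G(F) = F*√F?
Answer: 11120/213 - 417*√3 ≈ -670.06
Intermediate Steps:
y = 24
G(F) = F^(3/2)
P(A, E) = A^(3/2)
Z = -640/71 (Z = -9 + 1/(-53 - 18) = -9 + 1/(-71) = -9 - 1/71 = -640/71 ≈ -9.0141)
x = -80/213 (x = -640/71/24 = -640/71*1/24 = -80/213 ≈ -0.37559)
(P(3, -7) + x)*(-139) = (3^(3/2) - 80/213)*(-139) = (3*√3 - 80/213)*(-139) = (-80/213 + 3*√3)*(-139) = 11120/213 - 417*√3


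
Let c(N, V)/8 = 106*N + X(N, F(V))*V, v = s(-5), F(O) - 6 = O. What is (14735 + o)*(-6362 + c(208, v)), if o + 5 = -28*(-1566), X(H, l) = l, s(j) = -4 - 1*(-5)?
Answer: 9962829084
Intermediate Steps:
s(j) = 1 (s(j) = -4 + 5 = 1)
F(O) = 6 + O
o = 43843 (o = -5 - 28*(-1566) = -5 + 43848 = 43843)
v = 1
c(N, V) = 848*N + 8*V*(6 + V) (c(N, V) = 8*(106*N + (6 + V)*V) = 8*(106*N + V*(6 + V)) = 848*N + 8*V*(6 + V))
(14735 + o)*(-6362 + c(208, v)) = (14735 + 43843)*(-6362 + (848*208 + 8*1*(6 + 1))) = 58578*(-6362 + (176384 + 8*1*7)) = 58578*(-6362 + (176384 + 56)) = 58578*(-6362 + 176440) = 58578*170078 = 9962829084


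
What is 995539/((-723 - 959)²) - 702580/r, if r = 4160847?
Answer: 2154599521613/11771552108028 ≈ 0.18303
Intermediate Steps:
995539/((-723 - 959)²) - 702580/r = 995539/((-723 - 959)²) - 702580/4160847 = 995539/((-1682)²) - 702580*1/4160847 = 995539/2829124 - 702580/4160847 = 2154599521613/11771552108028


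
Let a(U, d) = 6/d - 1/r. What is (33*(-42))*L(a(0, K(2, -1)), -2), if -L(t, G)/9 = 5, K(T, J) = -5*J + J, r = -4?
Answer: 62370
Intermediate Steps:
K(T, J) = -4*J
a(U, d) = 1/4 + 6/d (a(U, d) = 6/d - 1/(-4) = 6/d - 1*(-1/4) = 6/d + 1/4 = 1/4 + 6/d)
L(t, G) = -45 (L(t, G) = -9*5 = -45)
(33*(-42))*L(a(0, K(2, -1)), -2) = (33*(-42))*(-45) = -1386*(-45) = 62370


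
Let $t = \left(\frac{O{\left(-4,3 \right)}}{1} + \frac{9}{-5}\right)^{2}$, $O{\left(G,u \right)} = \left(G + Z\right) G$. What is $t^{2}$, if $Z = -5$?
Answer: $\frac{855036081}{625} \approx 1.3681 \cdot 10^{6}$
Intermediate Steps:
$O{\left(G,u \right)} = G \left(-5 + G\right)$ ($O{\left(G,u \right)} = \left(G - 5\right) G = \left(-5 + G\right) G = G \left(-5 + G\right)$)
$t = \frac{29241}{25}$ ($t = \left(\frac{\left(-4\right) \left(-5 - 4\right)}{1} + \frac{9}{-5}\right)^{2} = \left(\left(-4\right) \left(-9\right) 1 + 9 \left(- \frac{1}{5}\right)\right)^{2} = \left(36 \cdot 1 - \frac{9}{5}\right)^{2} = \left(36 - \frac{9}{5}\right)^{2} = \left(\frac{171}{5}\right)^{2} = \frac{29241}{25} \approx 1169.6$)
$t^{2} = \left(\frac{29241}{25}\right)^{2} = \frac{855036081}{625}$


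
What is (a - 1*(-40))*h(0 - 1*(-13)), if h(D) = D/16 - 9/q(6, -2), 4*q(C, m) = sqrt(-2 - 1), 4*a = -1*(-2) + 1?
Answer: 2119/64 + 489*I*sqrt(3) ≈ 33.109 + 846.97*I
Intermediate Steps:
a = 3/4 (a = (-1*(-2) + 1)/4 = (2 + 1)/4 = (1/4)*3 = 3/4 ≈ 0.75000)
q(C, m) = I*sqrt(3)/4 (q(C, m) = sqrt(-2 - 1)/4 = sqrt(-3)/4 = (I*sqrt(3))/4 = I*sqrt(3)/4)
h(D) = D/16 + 12*I*sqrt(3) (h(D) = D/16 - 9*(-4*I*sqrt(3)/3) = D*(1/16) - (-12)*I*sqrt(3) = D/16 + 12*I*sqrt(3))
(a - 1*(-40))*h(0 - 1*(-13)) = (3/4 - 1*(-40))*((0 - 1*(-13))/16 + 12*I*sqrt(3)) = (3/4 + 40)*((0 + 13)/16 + 12*I*sqrt(3)) = 163*((1/16)*13 + 12*I*sqrt(3))/4 = 163*(13/16 + 12*I*sqrt(3))/4 = 2119/64 + 489*I*sqrt(3)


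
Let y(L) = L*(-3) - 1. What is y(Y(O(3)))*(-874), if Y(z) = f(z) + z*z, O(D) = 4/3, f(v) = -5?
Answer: -22724/3 ≈ -7574.7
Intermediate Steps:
O(D) = 4/3 (O(D) = 4*(1/3) = 4/3)
Y(z) = -5 + z**2 (Y(z) = -5 + z*z = -5 + z**2)
y(L) = -1 - 3*L (y(L) = -3*L - 1 = -1 - 3*L)
y(Y(O(3)))*(-874) = (-1 - 3*(-5 + (4/3)**2))*(-874) = (-1 - 3*(-5 + 16/9))*(-874) = (-1 - 3*(-29/9))*(-874) = (-1 + 29/3)*(-874) = (26/3)*(-874) = -22724/3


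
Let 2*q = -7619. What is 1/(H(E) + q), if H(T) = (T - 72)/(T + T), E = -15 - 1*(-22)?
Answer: -7/26699 ≈ -0.00026218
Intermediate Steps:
E = 7 (E = -15 + 22 = 7)
H(T) = (-72 + T)/(2*T) (H(T) = (-72 + T)/((2*T)) = (-72 + T)*(1/(2*T)) = (-72 + T)/(2*T))
q = -7619/2 (q = (½)*(-7619) = -7619/2 ≈ -3809.5)
1/(H(E) + q) = 1/((½)*(-72 + 7)/7 - 7619/2) = 1/((½)*(⅐)*(-65) - 7619/2) = 1/(-65/14 - 7619/2) = 1/(-26699/7) = -7/26699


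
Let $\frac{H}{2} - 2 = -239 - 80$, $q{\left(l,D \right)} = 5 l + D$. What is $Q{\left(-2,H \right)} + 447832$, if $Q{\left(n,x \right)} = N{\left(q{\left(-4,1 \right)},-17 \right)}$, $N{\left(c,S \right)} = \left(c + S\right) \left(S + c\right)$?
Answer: $449128$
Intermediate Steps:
$q{\left(l,D \right)} = D + 5 l$
$H = -634$ ($H = 4 + 2 \left(-239 - 80\right) = 4 + 2 \left(-319\right) = 4 - 638 = -634$)
$N{\left(c,S \right)} = \left(S + c\right)^{2}$ ($N{\left(c,S \right)} = \left(S + c\right) \left(S + c\right) = \left(S + c\right)^{2}$)
$Q{\left(n,x \right)} = 1296$ ($Q{\left(n,x \right)} = \left(-17 + \left(1 + 5 \left(-4\right)\right)\right)^{2} = \left(-17 + \left(1 - 20\right)\right)^{2} = \left(-17 - 19\right)^{2} = \left(-36\right)^{2} = 1296$)
$Q{\left(-2,H \right)} + 447832 = 1296 + 447832 = 449128$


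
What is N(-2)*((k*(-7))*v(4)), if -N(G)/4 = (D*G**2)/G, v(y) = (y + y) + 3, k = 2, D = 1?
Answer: -1232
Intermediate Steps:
v(y) = 3 + 2*y (v(y) = 2*y + 3 = 3 + 2*y)
N(G) = -4*G (N(G) = -4*1*G**2/G = -4*G**2/G = -4*G)
N(-2)*((k*(-7))*v(4)) = (-4*(-2))*((2*(-7))*(3 + 2*4)) = 8*(-14*(3 + 8)) = 8*(-14*11) = 8*(-154) = -1232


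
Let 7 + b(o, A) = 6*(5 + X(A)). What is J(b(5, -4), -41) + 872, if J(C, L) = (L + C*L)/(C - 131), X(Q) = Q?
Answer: 872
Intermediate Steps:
b(o, A) = 23 + 6*A (b(o, A) = -7 + 6*(5 + A) = -7 + (30 + 6*A) = 23 + 6*A)
J(C, L) = (L + C*L)/(-131 + C)
J(b(5, -4), -41) + 872 = -41*(1 + (23 + 6*(-4)))/(-131 + (23 + 6*(-4))) + 872 = -41*(1 + (23 - 24))/(-131 + (23 - 24)) + 872 = -41*(1 - 1)/(-131 - 1) + 872 = -41*0/(-132) + 872 = -41*(-1/132)*0 + 872 = 0 + 872 = 872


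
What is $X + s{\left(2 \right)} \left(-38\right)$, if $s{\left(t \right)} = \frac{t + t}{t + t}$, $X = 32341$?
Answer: $32303$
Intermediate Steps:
$s{\left(t \right)} = 1$ ($s{\left(t \right)} = \frac{2 t}{2 t} = 2 t \frac{1}{2 t} = 1$)
$X + s{\left(2 \right)} \left(-38\right) = 32341 + 1 \left(-38\right) = 32341 - 38 = 32303$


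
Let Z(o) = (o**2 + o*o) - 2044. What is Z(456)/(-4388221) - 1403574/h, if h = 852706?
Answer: -3256033260211/1870931188013 ≈ -1.7403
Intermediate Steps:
Z(o) = -2044 + 2*o**2 (Z(o) = (o**2 + o**2) - 2044 = 2*o**2 - 2044 = -2044 + 2*o**2)
Z(456)/(-4388221) - 1403574/h = (-2044 + 2*456**2)/(-4388221) - 1403574/852706 = (-2044 + 2*207936)*(-1/4388221) - 1403574*1/852706 = (-2044 + 415872)*(-1/4388221) - 701787/426353 = 413828*(-1/4388221) - 701787/426353 = -413828/4388221 - 701787/426353 = -3256033260211/1870931188013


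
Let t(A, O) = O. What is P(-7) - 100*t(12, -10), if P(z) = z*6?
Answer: 958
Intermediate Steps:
P(z) = 6*z
P(-7) - 100*t(12, -10) = 6*(-7) - 100*(-10) = -42 + 1000 = 958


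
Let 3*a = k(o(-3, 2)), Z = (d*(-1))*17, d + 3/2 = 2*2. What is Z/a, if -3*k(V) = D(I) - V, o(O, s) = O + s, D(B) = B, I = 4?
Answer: 153/2 ≈ 76.500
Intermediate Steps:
d = 5/2 (d = -3/2 + 2*2 = -3/2 + 4 = 5/2 ≈ 2.5000)
k(V) = -4/3 + V/3 (k(V) = -(4 - V)/3 = -4/3 + V/3)
Z = -85/2 (Z = ((5/2)*(-1))*17 = -5/2*17 = -85/2 ≈ -42.500)
a = -5/9 (a = (-4/3 + (-3 + 2)/3)/3 = (-4/3 + (⅓)*(-1))/3 = (-4/3 - ⅓)/3 = (⅓)*(-5/3) = -5/9 ≈ -0.55556)
Z/a = -85/(2*(-5/9)) = -85/2*(-9/5) = 153/2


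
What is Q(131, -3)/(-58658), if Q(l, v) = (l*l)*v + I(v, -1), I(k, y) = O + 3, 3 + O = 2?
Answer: 51481/58658 ≈ 0.87765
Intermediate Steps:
O = -1 (O = -3 + 2 = -1)
I(k, y) = 2 (I(k, y) = -1 + 3 = 2)
Q(l, v) = 2 + v*l² (Q(l, v) = (l*l)*v + 2 = l²*v + 2 = v*l² + 2 = 2 + v*l²)
Q(131, -3)/(-58658) = (2 - 3*131²)/(-58658) = (2 - 3*17161)*(-1/58658) = (2 - 51483)*(-1/58658) = -51481*(-1/58658) = 51481/58658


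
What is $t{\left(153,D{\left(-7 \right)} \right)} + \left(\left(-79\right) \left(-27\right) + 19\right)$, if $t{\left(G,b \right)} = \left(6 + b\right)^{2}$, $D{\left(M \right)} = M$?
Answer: $2153$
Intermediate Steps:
$t{\left(153,D{\left(-7 \right)} \right)} + \left(\left(-79\right) \left(-27\right) + 19\right) = \left(6 - 7\right)^{2} + \left(\left(-79\right) \left(-27\right) + 19\right) = \left(-1\right)^{2} + \left(2133 + 19\right) = 1 + 2152 = 2153$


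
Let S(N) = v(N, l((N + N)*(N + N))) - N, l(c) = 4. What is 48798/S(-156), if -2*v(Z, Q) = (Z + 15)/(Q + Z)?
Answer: 4944864/15761 ≈ 313.74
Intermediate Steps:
v(Z, Q) = -(15 + Z)/(2*(Q + Z)) (v(Z, Q) = -(Z + 15)/(2*(Q + Z)) = -(15 + Z)/(2*(Q + Z)))
S(N) = -N + (-15 - N)/(2*(4 + N)) (S(N) = (-15 - N)/(2*(4 + N)) - N = -N + (-15 - N)/(2*(4 + N)))
48798/S(-156) = 48798/(((-15 - 1*(-156) - 2*(-156)*(4 - 156))/(2*(4 - 156)))) = 48798/(((½)*(-15 + 156 - 2*(-156)*(-152))/(-152))) = 48798/(((½)*(-1/152)*(-15 + 156 - 47424))) = 48798/(((½)*(-1/152)*(-47283))) = 48798/(47283/304) = 48798*(304/47283) = 4944864/15761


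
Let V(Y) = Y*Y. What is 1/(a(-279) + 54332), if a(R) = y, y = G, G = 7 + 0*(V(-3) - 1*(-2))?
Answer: 1/54339 ≈ 1.8403e-5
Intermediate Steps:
V(Y) = Y²
G = 7 (G = 7 + 0*((-3)² - 1*(-2)) = 7 + 0*(9 + 2) = 7 + 0*11 = 7 + 0 = 7)
y = 7
a(R) = 7
1/(a(-279) + 54332) = 1/(7 + 54332) = 1/54339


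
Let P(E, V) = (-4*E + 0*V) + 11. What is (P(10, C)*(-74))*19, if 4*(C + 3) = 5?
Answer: 40774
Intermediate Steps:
C = -7/4 (C = -3 + (¼)*5 = -3 + 5/4 = -7/4 ≈ -1.7500)
P(E, V) = 11 - 4*E (P(E, V) = (-4*E + 0) + 11 = -4*E + 11 = 11 - 4*E)
(P(10, C)*(-74))*19 = ((11 - 4*10)*(-74))*19 = ((11 - 40)*(-74))*19 = -29*(-74)*19 = 2146*19 = 40774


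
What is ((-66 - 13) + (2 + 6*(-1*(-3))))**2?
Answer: 3481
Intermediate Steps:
((-66 - 13) + (2 + 6*(-1*(-3))))**2 = (-79 + (2 + 6*3))**2 = (-79 + (2 + 18))**2 = (-79 + 20)**2 = (-59)**2 = 3481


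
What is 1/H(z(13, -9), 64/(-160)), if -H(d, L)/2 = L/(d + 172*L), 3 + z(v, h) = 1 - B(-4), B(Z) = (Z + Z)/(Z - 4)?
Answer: -359/4 ≈ -89.750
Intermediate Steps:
B(Z) = 2*Z/(-4 + Z) (B(Z) = (2*Z)/(-4 + Z) = 2*Z/(-4 + Z))
z(v, h) = -3 (z(v, h) = -3 + (1 - 2*(-4)/(-4 - 4)) = -3 + (1 - 2*(-4)/(-8)) = -3 + (1 - 2*(-4)*(-1)/8) = -3 + (1 - 1*1) = -3 + (1 - 1) = -3 + 0 = -3)
H(d, L) = -2*L/(d + 172*L)
1/H(z(13, -9), 64/(-160)) = 1/(-2*64/(-160)/(-3 + 172*(64/(-160)))) = 1/(-2*64*(-1/160)/(-3 + 172*(64*(-1/160)))) = 1/(-2*(-⅖)/(-3 + 172*(-⅖))) = 1/(-2*(-⅖)/(-3 - 344/5)) = 1/(-2*(-⅖)/(-359/5)) = 1/(-2*(-⅖)*(-5/359)) = 1/(-4/359) = -359/4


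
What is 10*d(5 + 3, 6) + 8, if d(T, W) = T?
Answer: 88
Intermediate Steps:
10*d(5 + 3, 6) + 8 = 10*(5 + 3) + 8 = 10*8 + 8 = 80 + 8 = 88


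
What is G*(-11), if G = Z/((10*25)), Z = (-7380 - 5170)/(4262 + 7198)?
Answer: 2761/57300 ≈ 0.048185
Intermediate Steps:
Z = -1255/1146 (Z = -12550/11460 = -12550*1/11460 = -1255/1146 ≈ -1.0951)
G = -251/57300 (G = -1255/(1146*(10*25)) = -1255/1146/250 = -1255/1146*1/250 = -251/57300 ≈ -0.0043804)
G*(-11) = -251/57300*(-11) = 2761/57300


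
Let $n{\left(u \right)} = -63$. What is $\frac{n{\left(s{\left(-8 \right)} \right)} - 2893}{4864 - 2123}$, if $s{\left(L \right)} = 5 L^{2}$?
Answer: $- \frac{2956}{2741} \approx -1.0784$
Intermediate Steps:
$\frac{n{\left(s{\left(-8 \right)} \right)} - 2893}{4864 - 2123} = \frac{-63 - 2893}{4864 - 2123} = - \frac{2956}{2741}$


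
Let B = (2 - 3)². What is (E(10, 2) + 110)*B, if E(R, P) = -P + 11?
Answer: 119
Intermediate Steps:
E(R, P) = 11 - P
B = 1 (B = (-1)² = 1)
(E(10, 2) + 110)*B = ((11 - 1*2) + 110)*1 = ((11 - 2) + 110)*1 = (9 + 110)*1 = 119*1 = 119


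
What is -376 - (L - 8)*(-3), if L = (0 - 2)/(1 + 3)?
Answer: -803/2 ≈ -401.50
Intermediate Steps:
L = -1/2 (L = -2/4 = -2*1/4 = -1/2 ≈ -0.50000)
-376 - (L - 8)*(-3) = -376 - (-1/2 - 8)*(-3) = -376 - (-17)*(-3)/2 = -376 - 1*51/2 = -376 - 51/2 = -803/2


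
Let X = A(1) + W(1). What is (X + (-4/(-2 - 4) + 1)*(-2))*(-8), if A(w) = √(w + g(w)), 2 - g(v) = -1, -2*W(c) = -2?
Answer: 8/3 ≈ 2.6667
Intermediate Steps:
W(c) = 1 (W(c) = -½*(-2) = 1)
g(v) = 3 (g(v) = 2 - 1*(-1) = 2 + 1 = 3)
A(w) = √(3 + w) (A(w) = √(w + 3) = √(3 + w))
X = 3 (X = √(3 + 1) + 1 = √4 + 1 = 2 + 1 = 3)
(X + (-4/(-2 - 4) + 1)*(-2))*(-8) = (3 + (-4/(-2 - 4) + 1)*(-2))*(-8) = (3 + (-4/(-6) + 1)*(-2))*(-8) = (3 + (-⅙*(-4) + 1)*(-2))*(-8) = (3 + (⅔ + 1)*(-2))*(-8) = (3 + (5/3)*(-2))*(-8) = (3 - 10/3)*(-8) = -⅓*(-8) = 8/3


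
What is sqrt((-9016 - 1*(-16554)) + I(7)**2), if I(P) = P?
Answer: 3*sqrt(843) ≈ 87.103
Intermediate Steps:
sqrt((-9016 - 1*(-16554)) + I(7)**2) = sqrt((-9016 - 1*(-16554)) + 7**2) = sqrt((-9016 + 16554) + 49) = sqrt(7538 + 49) = sqrt(7587) = 3*sqrt(843)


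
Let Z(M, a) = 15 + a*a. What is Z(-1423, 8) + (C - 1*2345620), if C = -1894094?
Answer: -4239635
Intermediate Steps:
Z(M, a) = 15 + a²
Z(-1423, 8) + (C - 1*2345620) = (15 + 8²) + (-1894094 - 1*2345620) = (15 + 64) + (-1894094 - 2345620) = 79 - 4239714 = -4239635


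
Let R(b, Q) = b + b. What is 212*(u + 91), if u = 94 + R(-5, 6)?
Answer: 37100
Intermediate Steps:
R(b, Q) = 2*b
u = 84 (u = 94 + 2*(-5) = 94 - 10 = 84)
212*(u + 91) = 212*(84 + 91) = 212*175 = 37100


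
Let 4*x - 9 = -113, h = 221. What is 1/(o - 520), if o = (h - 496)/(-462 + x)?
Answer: -488/253485 ≈ -0.0019252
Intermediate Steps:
x = -26 (x = 9/4 + (¼)*(-113) = 9/4 - 113/4 = -26)
o = 275/488 (o = (221 - 496)/(-462 - 26) = -275/(-488) = -275*(-1/488) = 275/488 ≈ 0.56352)
1/(o - 520) = 1/(275/488 - 520) = 1/(-253485/488) = -488/253485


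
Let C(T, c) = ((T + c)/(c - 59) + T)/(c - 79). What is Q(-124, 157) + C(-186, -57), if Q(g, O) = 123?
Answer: 1961781/15776 ≈ 124.35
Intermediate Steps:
C(T, c) = (T + (T + c)/(-59 + c))/(-79 + c) (C(T, c) = ((T + c)/(-59 + c) + T)/(-79 + c) = (T + (T + c)/(-59 + c))/(-79 + c))
Q(-124, 157) + C(-186, -57) = 123 + (-57 - 58*(-186) - 186*(-57))/(4661 + (-57)² - 138*(-57)) = 123 + (-57 + 10788 + 10602)/(4661 + 3249 + 7866) = 123 + 21333/15776 = 1961781/15776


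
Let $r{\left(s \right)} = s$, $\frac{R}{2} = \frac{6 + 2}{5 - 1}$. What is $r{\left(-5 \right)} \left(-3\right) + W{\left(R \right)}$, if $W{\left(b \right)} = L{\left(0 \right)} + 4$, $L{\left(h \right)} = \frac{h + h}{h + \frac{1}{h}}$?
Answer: $19$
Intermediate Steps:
$L{\left(h \right)} = \frac{2 h}{h + \frac{1}{h}}$
$R = 4$ ($R = 2 \frac{6 + 2}{5 - 1} = 2 \cdot \frac{8}{4} = 2 \cdot 8 \cdot \frac{1}{4} = 2 \cdot 2 = 4$)
$W{\left(b \right)} = 4$ ($W{\left(b \right)} = \frac{2 \cdot 0^{2}}{1 + 0^{2}} + 4 = 2 \cdot 0 \frac{1}{1 + 0} + 4 = 2 \cdot 0 \cdot 1^{-1} + 4 = 2 \cdot 0 \cdot 1 + 4 = 0 + 4 = 4$)
$r{\left(-5 \right)} \left(-3\right) + W{\left(R \right)} = \left(-5\right) \left(-3\right) + 4 = 15 + 4 = 19$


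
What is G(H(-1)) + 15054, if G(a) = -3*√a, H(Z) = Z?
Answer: 15054 - 3*I ≈ 15054.0 - 3.0*I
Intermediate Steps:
G(H(-1)) + 15054 = -3*I + 15054 = 15054 - 3*I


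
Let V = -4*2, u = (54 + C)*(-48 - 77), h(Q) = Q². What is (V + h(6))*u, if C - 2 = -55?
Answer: -3500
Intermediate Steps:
C = -53 (C = 2 - 55 = -53)
u = -125 (u = (54 - 53)*(-48 - 77) = 1*(-125) = -125)
V = -8
(V + h(6))*u = (-8 + 6²)*(-125) = (-8 + 36)*(-125) = 28*(-125) = -3500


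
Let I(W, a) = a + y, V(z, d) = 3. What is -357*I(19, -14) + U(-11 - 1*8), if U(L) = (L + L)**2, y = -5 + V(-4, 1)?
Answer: 7156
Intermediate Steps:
y = -2 (y = -5 + 3 = -2)
U(L) = 4*L**2 (U(L) = (2*L)**2 = 4*L**2)
I(W, a) = -2 + a (I(W, a) = a - 2 = -2 + a)
-357*I(19, -14) + U(-11 - 1*8) = -357*(-2 - 14) + 4*(-11 - 1*8)**2 = -357*(-16) + 4*(-11 - 8)**2 = 5712 + 4*(-19)**2 = 5712 + 4*361 = 5712 + 1444 = 7156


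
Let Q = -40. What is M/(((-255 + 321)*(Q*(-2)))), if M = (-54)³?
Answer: -6561/220 ≈ -29.823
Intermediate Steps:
M = -157464
M/(((-255 + 321)*(Q*(-2)))) = -157464*1/(80*(-255 + 321)) = -157464/(66*80) = -157464/5280 = -157464*1/5280 = -6561/220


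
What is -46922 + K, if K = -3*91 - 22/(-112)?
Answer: -2642909/56 ≈ -47195.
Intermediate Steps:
K = -15277/56 (K = -273 - 22*(-1/112) = -273 + 11/56 = -15277/56 ≈ -272.80)
-46922 + K = -46922 - 15277/56 = -2642909/56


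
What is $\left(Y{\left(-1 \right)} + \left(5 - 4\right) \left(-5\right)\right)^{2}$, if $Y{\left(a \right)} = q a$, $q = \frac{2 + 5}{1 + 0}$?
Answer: $144$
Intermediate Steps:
$q = 7$ ($q = \frac{7}{1} = 7 \cdot 1 = 7$)
$Y{\left(a \right)} = 7 a$
$\left(Y{\left(-1 \right)} + \left(5 - 4\right) \left(-5\right)\right)^{2} = \left(7 \left(-1\right) + \left(5 - 4\right) \left(-5\right)\right)^{2} = \left(-7 + 1 \left(-5\right)\right)^{2} = \left(-7 - 5\right)^{2} = \left(-12\right)^{2} = 144$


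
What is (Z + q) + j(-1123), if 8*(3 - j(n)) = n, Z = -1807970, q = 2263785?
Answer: 3647667/8 ≈ 4.5596e+5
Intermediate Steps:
j(n) = 3 - n/8
(Z + q) + j(-1123) = (-1807970 + 2263785) + (3 - 1/8*(-1123)) = 455815 + (3 + 1123/8) = 455815 + 1147/8 = 3647667/8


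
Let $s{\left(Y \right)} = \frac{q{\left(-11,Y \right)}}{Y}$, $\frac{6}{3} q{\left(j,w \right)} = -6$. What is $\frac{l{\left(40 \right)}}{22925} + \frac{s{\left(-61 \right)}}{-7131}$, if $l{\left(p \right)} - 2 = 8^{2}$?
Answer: $\frac{9546877}{3324056225} \approx 0.0028721$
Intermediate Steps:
$l{\left(p \right)} = 66$ ($l{\left(p \right)} = 2 + 8^{2} = 2 + 64 = 66$)
$q{\left(j,w \right)} = -3$ ($q{\left(j,w \right)} = \frac{1}{2} \left(-6\right) = -3$)
$s{\left(Y \right)} = - \frac{3}{Y}$
$\frac{l{\left(40 \right)}}{22925} + \frac{s{\left(-61 \right)}}{-7131} = \frac{66}{22925} + \frac{\left(-3\right) \frac{1}{-61}}{-7131} = 66 \cdot \frac{1}{22925} + \left(-3\right) \left(- \frac{1}{61}\right) \left(- \frac{1}{7131}\right) = \frac{66}{22925} + \frac{3}{61} \left(- \frac{1}{7131}\right) = \frac{66}{22925} - \frac{1}{144997} = \frac{9546877}{3324056225}$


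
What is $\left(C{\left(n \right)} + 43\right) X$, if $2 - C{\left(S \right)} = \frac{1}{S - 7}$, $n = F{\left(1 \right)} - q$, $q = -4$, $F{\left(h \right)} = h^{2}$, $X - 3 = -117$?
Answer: $-5187$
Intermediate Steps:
$X = -114$ ($X = 3 - 117 = -114$)
$n = 5$ ($n = 1^{2} - -4 = 1 + 4 = 5$)
$C{\left(S \right)} = 2 - \frac{1}{-7 + S}$ ($C{\left(S \right)} = 2 - \frac{1}{S - 7} = 2 - \frac{1}{-7 + S}$)
$\left(C{\left(n \right)} + 43\right) X = \left(\frac{-15 + 2 \cdot 5}{-7 + 5} + 43\right) \left(-114\right) = \left(\frac{-15 + 10}{-2} + 43\right) \left(-114\right) = \left(\left(- \frac{1}{2}\right) \left(-5\right) + 43\right) \left(-114\right) = \left(\frac{5}{2} + 43\right) \left(-114\right) = \frac{91}{2} \left(-114\right) = -5187$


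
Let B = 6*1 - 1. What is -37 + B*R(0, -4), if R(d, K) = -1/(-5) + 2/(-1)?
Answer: -46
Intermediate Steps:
R(d, K) = -9/5 (R(d, K) = -1*(-⅕) + 2*(-1) = ⅕ - 2 = -9/5)
B = 5 (B = 6 - 1 = 5)
-37 + B*R(0, -4) = -37 + 5*(-9/5) = -37 - 9 = -46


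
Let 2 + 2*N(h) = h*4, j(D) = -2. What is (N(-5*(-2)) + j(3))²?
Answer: 289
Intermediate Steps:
N(h) = -1 + 2*h (N(h) = -1 + (h*4)/2 = -1 + (4*h)/2 = -1 + 2*h)
(N(-5*(-2)) + j(3))² = ((-1 + 2*(-5*(-2))) - 2)² = ((-1 + 2*10) - 2)² = ((-1 + 20) - 2)² = (19 - 2)² = 17² = 289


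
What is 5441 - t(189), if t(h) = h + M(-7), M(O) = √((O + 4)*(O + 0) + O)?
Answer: 5252 - √14 ≈ 5248.3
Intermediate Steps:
M(O) = √(O + O*(4 + O)) (M(O) = √((4 + O)*O + O) = √(O*(4 + O) + O) = √(O + O*(4 + O)))
t(h) = h + √14 (t(h) = h + √(-7*(5 - 7)) = h + √(-7*(-2)) = h + √14)
5441 - t(189) = 5441 - (189 + √14) = 5441 + (-189 - √14) = 5252 - √14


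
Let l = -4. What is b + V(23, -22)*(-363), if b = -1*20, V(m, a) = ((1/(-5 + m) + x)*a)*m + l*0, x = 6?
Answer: 3336757/3 ≈ 1.1123e+6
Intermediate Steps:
V(m, a) = a*m*(6 + 1/(-5 + m)) (V(m, a) = ((1/(-5 + m) + 6)*a)*m - 4*0 = ((6 + 1/(-5 + m))*a)*m + 0 = (a*(6 + 1/(-5 + m)))*m + 0 = a*m*(6 + 1/(-5 + m)) + 0 = a*m*(6 + 1/(-5 + m)))
b = -20
b + V(23, -22)*(-363) = -20 - 22*23*(-29 + 6*23)/(-5 + 23)*(-363) = -20 - 22*23*(-29 + 138)/18*(-363) = -20 - 22*23*1/18*109*(-363) = -20 - 27577/9*(-363) = -20 + 3336817/3 = 3336757/3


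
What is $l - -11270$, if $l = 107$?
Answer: $11377$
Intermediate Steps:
$l - -11270 = 107 - -11270 = 107 + 11270 = 11377$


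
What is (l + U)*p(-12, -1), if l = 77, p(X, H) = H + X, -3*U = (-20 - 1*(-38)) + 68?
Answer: -1885/3 ≈ -628.33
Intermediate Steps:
U = -86/3 (U = -((-20 - 1*(-38)) + 68)/3 = -((-20 + 38) + 68)/3 = -(18 + 68)/3 = -⅓*86 = -86/3 ≈ -28.667)
(l + U)*p(-12, -1) = (77 - 86/3)*(-1 - 12) = (145/3)*(-13) = -1885/3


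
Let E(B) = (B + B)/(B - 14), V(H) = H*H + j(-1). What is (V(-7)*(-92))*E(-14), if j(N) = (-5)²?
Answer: -6808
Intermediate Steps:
j(N) = 25
V(H) = 25 + H² (V(H) = H*H + 25 = H² + 25 = 25 + H²)
E(B) = 2*B/(-14 + B) (E(B) = (2*B)/(-14 + B) = 2*B/(-14 + B))
(V(-7)*(-92))*E(-14) = ((25 + (-7)²)*(-92))*(2*(-14)/(-14 - 14)) = ((25 + 49)*(-92))*(2*(-14)/(-28)) = (74*(-92))*(2*(-14)*(-1/28)) = -6808*1 = -6808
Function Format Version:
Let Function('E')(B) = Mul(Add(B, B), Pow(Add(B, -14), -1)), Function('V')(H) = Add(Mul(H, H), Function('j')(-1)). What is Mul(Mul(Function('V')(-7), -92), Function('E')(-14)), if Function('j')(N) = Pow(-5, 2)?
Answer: -6808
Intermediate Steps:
Function('j')(N) = 25
Function('V')(H) = Add(25, Pow(H, 2)) (Function('V')(H) = Add(Mul(H, H), 25) = Add(Pow(H, 2), 25) = Add(25, Pow(H, 2)))
Function('E')(B) = Mul(2, B, Pow(Add(-14, B), -1)) (Function('E')(B) = Mul(Mul(2, B), Pow(Add(-14, B), -1)) = Mul(2, B, Pow(Add(-14, B), -1)))
Mul(Mul(Function('V')(-7), -92), Function('E')(-14)) = Mul(Mul(Add(25, Pow(-7, 2)), -92), Mul(2, -14, Pow(Add(-14, -14), -1))) = Mul(Mul(Add(25, 49), -92), Mul(2, -14, Pow(-28, -1))) = Mul(Mul(74, -92), Mul(2, -14, Rational(-1, 28))) = Mul(-6808, 1) = -6808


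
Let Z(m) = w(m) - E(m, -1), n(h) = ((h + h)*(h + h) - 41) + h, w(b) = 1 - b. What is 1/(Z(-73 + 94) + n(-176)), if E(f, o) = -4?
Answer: 1/123671 ≈ 8.0860e-6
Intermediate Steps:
n(h) = -41 + h + 4*h² (n(h) = ((2*h)*(2*h) - 41) + h = (4*h² - 41) + h = (-41 + 4*h²) + h = -41 + h + 4*h²)
Z(m) = 5 - m (Z(m) = (1 - m) - 1*(-4) = (1 - m) + 4 = 5 - m)
1/(Z(-73 + 94) + n(-176)) = 1/((5 - (-73 + 94)) + (-41 - 176 + 4*(-176)²)) = 1/((5 - 1*21) + (-41 - 176 + 4*30976)) = 1/((5 - 21) + (-41 - 176 + 123904)) = 1/(-16 + 123687) = 1/123671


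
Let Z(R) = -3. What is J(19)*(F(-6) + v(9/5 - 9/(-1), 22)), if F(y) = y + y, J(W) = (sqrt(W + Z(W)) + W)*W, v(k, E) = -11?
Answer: -10051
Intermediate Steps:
J(W) = W*(W + sqrt(-3 + W)) (J(W) = (sqrt(W - 3) + W)*W = (sqrt(-3 + W) + W)*W = (W + sqrt(-3 + W))*W = W*(W + sqrt(-3 + W)))
F(y) = 2*y
J(19)*(F(-6) + v(9/5 - 9/(-1), 22)) = (19*(19 + sqrt(-3 + 19)))*(2*(-6) - 11) = (19*(19 + sqrt(16)))*(-12 - 11) = (19*(19 + 4))*(-23) = (19*23)*(-23) = 437*(-23) = -10051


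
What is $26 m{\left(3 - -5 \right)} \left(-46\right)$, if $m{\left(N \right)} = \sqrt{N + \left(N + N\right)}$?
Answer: $- 2392 \sqrt{6} \approx -5859.2$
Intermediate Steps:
$m{\left(N \right)} = \sqrt{3} \sqrt{N}$ ($m{\left(N \right)} = \sqrt{N + 2 N} = \sqrt{3 N} = \sqrt{3} \sqrt{N}$)
$26 m{\left(3 - -5 \right)} \left(-46\right) = 26 \sqrt{3} \sqrt{3 - -5} \left(-46\right) = 26 \sqrt{3} \sqrt{3 + 5} \left(-46\right) = 26 \sqrt{3} \sqrt{8} \left(-46\right) = 26 \sqrt{3} \cdot 2 \sqrt{2} \left(-46\right) = 26 \cdot 2 \sqrt{6} \left(-46\right) = 52 \sqrt{6} \left(-46\right) = - 2392 \sqrt{6}$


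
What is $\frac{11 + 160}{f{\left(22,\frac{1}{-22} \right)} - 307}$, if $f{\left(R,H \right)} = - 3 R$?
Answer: $- \frac{171}{373} \approx -0.45845$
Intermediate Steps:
$\frac{11 + 160}{f{\left(22,\frac{1}{-22} \right)} - 307} = \frac{11 + 160}{\left(-3\right) 22 - 307} = \frac{171}{-66 - 307} = \frac{171}{-373} = 171 \left(- \frac{1}{373}\right) = - \frac{171}{373}$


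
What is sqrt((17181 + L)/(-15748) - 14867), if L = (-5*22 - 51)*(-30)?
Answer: I*sqrt(921838813799)/7874 ≈ 121.94*I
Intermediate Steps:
L = 4830 (L = (-110 - 51)*(-30) = -161*(-30) = 4830)
sqrt((17181 + L)/(-15748) - 14867) = sqrt((17181 + 4830)/(-15748) - 14867) = sqrt(22011*(-1/15748) - 14867) = sqrt(-22011/15748 - 14867) = sqrt(-234147527/15748) = I*sqrt(921838813799)/7874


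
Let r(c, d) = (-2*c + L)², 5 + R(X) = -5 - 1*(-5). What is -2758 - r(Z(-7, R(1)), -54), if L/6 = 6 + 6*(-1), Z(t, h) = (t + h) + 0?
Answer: -3334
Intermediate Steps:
R(X) = -5 (R(X) = -5 + (-5 - 1*(-5)) = -5 + (-5 + 5) = -5 + 0 = -5)
Z(t, h) = h + t (Z(t, h) = (h + t) + 0 = h + t)
L = 0 (L = 6*(6 + 6*(-1)) = 6*(6 - 6) = 6*0 = 0)
r(c, d) = 4*c² (r(c, d) = (-2*c + 0)² = (-2*c)² = 4*c²)
-2758 - r(Z(-7, R(1)), -54) = -2758 - 4*(-5 - 7)² = -2758 - 4*(-12)² = -2758 - 4*144 = -2758 - 1*576 = -2758 - 576 = -3334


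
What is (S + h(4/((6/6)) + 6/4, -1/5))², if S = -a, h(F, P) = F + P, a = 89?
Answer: 700569/100 ≈ 7005.7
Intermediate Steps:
S = -89 (S = -1*89 = -89)
(S + h(4/((6/6)) + 6/4, -1/5))² = (-89 + ((4/((6/6)) + 6/4) - 1/5))² = (-89 + ((4/((6*(⅙))) + 6*(¼)) - 1*⅕))² = (-89 + ((4/1 + 3/2) - ⅕))² = (-89 + ((4*1 + 3/2) - ⅕))² = (-89 + ((4 + 3/2) - ⅕))² = (-89 + (11/2 - ⅕))² = (-89 + 53/10)² = (-837/10)² = 700569/100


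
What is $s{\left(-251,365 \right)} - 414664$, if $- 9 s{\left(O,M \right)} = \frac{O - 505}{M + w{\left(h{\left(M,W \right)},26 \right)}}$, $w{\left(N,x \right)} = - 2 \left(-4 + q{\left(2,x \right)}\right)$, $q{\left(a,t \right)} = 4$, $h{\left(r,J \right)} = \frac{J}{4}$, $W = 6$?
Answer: $- \frac{151352276}{365} \approx -4.1466 \cdot 10^{5}$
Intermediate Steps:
$h{\left(r,J \right)} = \frac{J}{4}$ ($h{\left(r,J \right)} = J \frac{1}{4} = \frac{J}{4}$)
$w{\left(N,x \right)} = 0$ ($w{\left(N,x \right)} = - 2 \left(-4 + 4\right) = \left(-2\right) 0 = 0$)
$s{\left(O,M \right)} = - \frac{-505 + O}{9 M}$ ($s{\left(O,M \right)} = - \frac{\left(O - 505\right) \frac{1}{M + 0}}{9} = - \frac{\left(-505 + O\right) \frac{1}{M}}{9} = - \frac{\frac{1}{M} \left(-505 + O\right)}{9} = - \frac{-505 + O}{9 M}$)
$s{\left(-251,365 \right)} - 414664 = \frac{505 - -251}{9 \cdot 365} - 414664 = \frac{1}{9} \cdot \frac{1}{365} \left(505 + 251\right) - 414664 = \frac{1}{9} \cdot \frac{1}{365} \cdot 756 - 414664 = \frac{84}{365} - 414664 = - \frac{151352276}{365}$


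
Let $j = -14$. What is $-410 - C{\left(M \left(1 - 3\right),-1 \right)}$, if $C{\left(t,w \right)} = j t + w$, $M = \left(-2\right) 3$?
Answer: $-241$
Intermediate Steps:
$M = -6$
$C{\left(t,w \right)} = w - 14 t$ ($C{\left(t,w \right)} = - 14 t + w = w - 14 t$)
$-410 - C{\left(M \left(1 - 3\right),-1 \right)} = -410 - \left(-1 - 14 \left(- 6 \left(1 - 3\right)\right)\right) = -410 - \left(-1 - 14 \left(\left(-6\right) \left(-2\right)\right)\right) = -410 - \left(-1 - 168\right) = -410 - -169 = -410 + 169 = -241$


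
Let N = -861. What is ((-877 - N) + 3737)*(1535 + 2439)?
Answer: 14787254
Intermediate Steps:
((-877 - N) + 3737)*(1535 + 2439) = ((-877 - 1*(-861)) + 3737)*(1535 + 2439) = ((-877 + 861) + 3737)*3974 = (-16 + 3737)*3974 = 3721*3974 = 14787254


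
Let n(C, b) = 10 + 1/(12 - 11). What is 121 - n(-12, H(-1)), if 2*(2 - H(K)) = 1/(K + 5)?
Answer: 110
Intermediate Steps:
H(K) = 2 - 1/(2*(5 + K)) (H(K) = 2 - 1/(2*(K + 5)) = 2 - 1/(2*(5 + K)))
n(C, b) = 11 (n(C, b) = 10 + 1/1 = 10 + 1 = 11)
121 - n(-12, H(-1)) = 121 - 1*11 = 121 - 11 = 110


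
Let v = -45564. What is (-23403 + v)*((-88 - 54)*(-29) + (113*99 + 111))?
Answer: -1063195272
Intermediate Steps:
(-23403 + v)*((-88 - 54)*(-29) + (113*99 + 111)) = (-23403 - 45564)*((-88 - 54)*(-29) + (113*99 + 111)) = -68967*(-142*(-29) + (11187 + 111)) = -68967*(4118 + 11298) = -68967*15416 = -1063195272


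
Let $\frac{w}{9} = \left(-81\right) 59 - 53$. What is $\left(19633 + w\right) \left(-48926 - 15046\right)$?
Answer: $1526052060$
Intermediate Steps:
$w = -43488$ ($w = 9 \left(\left(-81\right) 59 - 53\right) = 9 \left(-4779 - 53\right) = 9 \left(-4832\right) = -43488$)
$\left(19633 + w\right) \left(-48926 - 15046\right) = \left(19633 - 43488\right) \left(-48926 - 15046\right) = \left(-23855\right) \left(-63972\right) = 1526052060$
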